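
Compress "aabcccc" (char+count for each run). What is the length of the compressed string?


Input: aabcccc
Runs:
  'a' x 2 => "a2"
  'b' x 1 => "b1"
  'c' x 4 => "c4"
Compressed: "a2b1c4"
Compressed length: 6

6


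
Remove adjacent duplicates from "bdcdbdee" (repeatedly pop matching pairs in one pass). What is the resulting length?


Input: bdcdbdee
Stack-based adjacent duplicate removal:
  Read 'b': push. Stack: b
  Read 'd': push. Stack: bd
  Read 'c': push. Stack: bdc
  Read 'd': push. Stack: bdcd
  Read 'b': push. Stack: bdcdb
  Read 'd': push. Stack: bdcdbd
  Read 'e': push. Stack: bdcdbde
  Read 'e': matches stack top 'e' => pop. Stack: bdcdbd
Final stack: "bdcdbd" (length 6)

6


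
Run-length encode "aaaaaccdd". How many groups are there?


Input: aaaaaccdd
Scanning for consecutive runs:
  Group 1: 'a' x 5 (positions 0-4)
  Group 2: 'c' x 2 (positions 5-6)
  Group 3: 'd' x 2 (positions 7-8)
Total groups: 3

3


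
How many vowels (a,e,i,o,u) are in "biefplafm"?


Input: biefplafm
Checking each character:
  'b' at position 0: consonant
  'i' at position 1: vowel (running total: 1)
  'e' at position 2: vowel (running total: 2)
  'f' at position 3: consonant
  'p' at position 4: consonant
  'l' at position 5: consonant
  'a' at position 6: vowel (running total: 3)
  'f' at position 7: consonant
  'm' at position 8: consonant
Total vowels: 3

3


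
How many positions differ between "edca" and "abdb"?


Comparing "edca" and "abdb" position by position:
  Position 0: 'e' vs 'a' => DIFFER
  Position 1: 'd' vs 'b' => DIFFER
  Position 2: 'c' vs 'd' => DIFFER
  Position 3: 'a' vs 'b' => DIFFER
Positions that differ: 4

4


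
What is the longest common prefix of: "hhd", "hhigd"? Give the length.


Words: hhd, hhigd
  Position 0: all 'h' => match
  Position 1: all 'h' => match
  Position 2: ('d', 'i') => mismatch, stop
LCP = "hh" (length 2)

2


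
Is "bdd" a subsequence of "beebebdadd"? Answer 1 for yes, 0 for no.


Check if "bdd" is a subsequence of "beebebdadd"
Greedy scan:
  Position 0 ('b'): matches sub[0] = 'b'
  Position 1 ('e'): no match needed
  Position 2 ('e'): no match needed
  Position 3 ('b'): no match needed
  Position 4 ('e'): no match needed
  Position 5 ('b'): no match needed
  Position 6 ('d'): matches sub[1] = 'd'
  Position 7 ('a'): no match needed
  Position 8 ('d'): matches sub[2] = 'd'
  Position 9 ('d'): no match needed
All 3 characters matched => is a subsequence

1


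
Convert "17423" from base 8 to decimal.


Input: "17423" in base 8
Positional expansion:
  Digit '1' (value 1) x 8^4 = 4096
  Digit '7' (value 7) x 8^3 = 3584
  Digit '4' (value 4) x 8^2 = 256
  Digit '2' (value 2) x 8^1 = 16
  Digit '3' (value 3) x 8^0 = 3
Sum = 7955

7955


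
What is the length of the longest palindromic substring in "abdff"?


Input: "abdff"
Checking substrings for palindromes:
  [3:5] "ff" (len 2) => palindrome
Longest palindromic substring: "ff" with length 2

2


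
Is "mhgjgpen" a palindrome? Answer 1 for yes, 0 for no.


Input: mhgjgpen
Reversed: nepgjghm
  Compare pos 0 ('m') with pos 7 ('n'): MISMATCH
  Compare pos 1 ('h') with pos 6 ('e'): MISMATCH
  Compare pos 2 ('g') with pos 5 ('p'): MISMATCH
  Compare pos 3 ('j') with pos 4 ('g'): MISMATCH
Result: not a palindrome

0


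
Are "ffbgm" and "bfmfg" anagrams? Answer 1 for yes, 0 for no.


Strings: "ffbgm", "bfmfg"
Sorted first:  bffgm
Sorted second: bffgm
Sorted forms match => anagrams

1


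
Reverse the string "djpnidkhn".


Input: djpnidkhn
Reading characters right to left:
  Position 8: 'n'
  Position 7: 'h'
  Position 6: 'k'
  Position 5: 'd'
  Position 4: 'i'
  Position 3: 'n'
  Position 2: 'p'
  Position 1: 'j'
  Position 0: 'd'
Reversed: nhkdinpjd

nhkdinpjd


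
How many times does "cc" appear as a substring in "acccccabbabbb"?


Searching for "cc" in "acccccabbabbb"
Scanning each position:
  Position 0: "ac" => no
  Position 1: "cc" => MATCH
  Position 2: "cc" => MATCH
  Position 3: "cc" => MATCH
  Position 4: "cc" => MATCH
  Position 5: "ca" => no
  Position 6: "ab" => no
  Position 7: "bb" => no
  Position 8: "ba" => no
  Position 9: "ab" => no
  Position 10: "bb" => no
  Position 11: "bb" => no
Total occurrences: 4

4


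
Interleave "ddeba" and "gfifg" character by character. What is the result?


Interleaving "ddeba" and "gfifg":
  Position 0: 'd' from first, 'g' from second => "dg"
  Position 1: 'd' from first, 'f' from second => "df"
  Position 2: 'e' from first, 'i' from second => "ei"
  Position 3: 'b' from first, 'f' from second => "bf"
  Position 4: 'a' from first, 'g' from second => "ag"
Result: dgdfeibfag

dgdfeibfag


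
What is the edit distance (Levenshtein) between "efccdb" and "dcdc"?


Computing edit distance: "efccdb" -> "dcdc"
DP table:
           d    c    d    c
      0    1    2    3    4
  e   1    1    2    3    4
  f   2    2    2    3    4
  c   3    3    2    3    3
  c   4    4    3    3    3
  d   5    4    4    3    4
  b   6    5    5    4    4
Edit distance = dp[6][4] = 4

4


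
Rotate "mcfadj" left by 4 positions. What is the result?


Input: "mcfadj", rotate left by 4
First 4 characters: "mcfa"
Remaining characters: "dj"
Concatenate remaining + first: "dj" + "mcfa" = "djmcfa"

djmcfa


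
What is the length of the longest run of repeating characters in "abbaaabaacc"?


Input: "abbaaabaacc"
Scanning for longest run:
  Position 1 ('b'): new char, reset run to 1
  Position 2 ('b'): continues run of 'b', length=2
  Position 3 ('a'): new char, reset run to 1
  Position 4 ('a'): continues run of 'a', length=2
  Position 5 ('a'): continues run of 'a', length=3
  Position 6 ('b'): new char, reset run to 1
  Position 7 ('a'): new char, reset run to 1
  Position 8 ('a'): continues run of 'a', length=2
  Position 9 ('c'): new char, reset run to 1
  Position 10 ('c'): continues run of 'c', length=2
Longest run: 'a' with length 3

3


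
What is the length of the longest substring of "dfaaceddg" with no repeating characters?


Input: "dfaaceddg"
Sliding window (track last position of each char):
  Position 0 ('d'): window [0,0] length 1 -- new best
  Position 1 ('f'): window [0,1] length 2 -- new best
  Position 2 ('a'): window [0,2] length 3 -- new best
  Position 3 ('a'): repeat (last at 2), move window start to 3
  Position 3 ('a'): window [3,3] length 1
  Position 4 ('c'): window [3,4] length 2
  Position 5 ('e'): window [3,5] length 3
  Position 6 ('d'): window [3,6] length 4 -- new best
  Position 7 ('d'): repeat (last at 6), move window start to 7
  Position 7 ('d'): window [7,7] length 1
  Position 8 ('g'): window [7,8] length 2
Longest substring with no repeats: "aced" with length 4

4


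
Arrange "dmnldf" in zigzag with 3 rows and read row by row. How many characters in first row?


Zigzag "dmnldf" into 3 rows:
Placing characters:
  'd' => row 0
  'm' => row 1
  'n' => row 2
  'l' => row 1
  'd' => row 0
  'f' => row 1
Rows:
  Row 0: "dd"
  Row 1: "mlf"
  Row 2: "n"
First row length: 2

2


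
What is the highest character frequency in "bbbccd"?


Input: bbbccd
Character counts:
  'b': 3
  'c': 2
  'd': 1
Maximum frequency: 3

3


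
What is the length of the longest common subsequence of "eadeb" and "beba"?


LCS of "eadeb" and "beba"
DP table:
           b    e    b    a
      0    0    0    0    0
  e   0    0    1    1    1
  a   0    0    1    1    2
  d   0    0    1    1    2
  e   0    0    1    1    2
  b   0    1    1    2    2
LCS length = dp[5][4] = 2

2


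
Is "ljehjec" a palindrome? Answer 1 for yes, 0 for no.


Input: ljehjec
Reversed: cejhejl
  Compare pos 0 ('l') with pos 6 ('c'): MISMATCH
  Compare pos 1 ('j') with pos 5 ('e'): MISMATCH
  Compare pos 2 ('e') with pos 4 ('j'): MISMATCH
Result: not a palindrome

0


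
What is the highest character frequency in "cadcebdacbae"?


Input: cadcebdacbae
Character counts:
  'a': 3
  'b': 2
  'c': 3
  'd': 2
  'e': 2
Maximum frequency: 3

3


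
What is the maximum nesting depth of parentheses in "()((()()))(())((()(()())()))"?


Input: "()((()()))(())((()(()())()))"
Tracking depth:
  Position 0 '(': depth becomes 1
  Position 1 ')': depth becomes 0
  Position 2 '(': depth becomes 1
  Position 3 '(': depth becomes 2
  Position 4 '(': depth becomes 3
  Position 5 ')': depth becomes 2
  Position 6 '(': depth becomes 3
  Position 7 ')': depth becomes 2
  Position 8 ')': depth becomes 1
  Position 9 ')': depth becomes 0
  Position 10 '(': depth becomes 1
  Position 11 '(': depth becomes 2
  Position 12 ')': depth becomes 1
  Position 13 ')': depth becomes 0
  Position 14 '(': depth becomes 1
  Position 15 '(': depth becomes 2
  Position 16 '(': depth becomes 3
  Position 17 ')': depth becomes 2
  Position 18 '(': depth becomes 3
  Position 19 '(': depth becomes 4
  Position 20 ')': depth becomes 3
  Position 21 '(': depth becomes 4
  Position 22 ')': depth becomes 3
  Position 23 ')': depth becomes 2
  Position 24 '(': depth becomes 3
  Position 25 ')': depth becomes 2
  Position 26 ')': depth becomes 1
  Position 27 ')': depth becomes 0
Maximum depth reached: 4

4


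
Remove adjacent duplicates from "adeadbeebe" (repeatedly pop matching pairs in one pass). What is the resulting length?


Input: adeadbeebe
Stack-based adjacent duplicate removal:
  Read 'a': push. Stack: a
  Read 'd': push. Stack: ad
  Read 'e': push. Stack: ade
  Read 'a': push. Stack: adea
  Read 'd': push. Stack: adead
  Read 'b': push. Stack: adeadb
  Read 'e': push. Stack: adeadbe
  Read 'e': matches stack top 'e' => pop. Stack: adeadb
  Read 'b': matches stack top 'b' => pop. Stack: adead
  Read 'e': push. Stack: adeade
Final stack: "adeade" (length 6)

6


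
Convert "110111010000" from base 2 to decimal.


Input: "110111010000" in base 2
Positional expansion:
  Digit '1' (value 1) x 2^11 = 2048
  Digit '1' (value 1) x 2^10 = 1024
  Digit '0' (value 0) x 2^9 = 0
  Digit '1' (value 1) x 2^8 = 256
  Digit '1' (value 1) x 2^7 = 128
  Digit '1' (value 1) x 2^6 = 64
  Digit '0' (value 0) x 2^5 = 0
  Digit '1' (value 1) x 2^4 = 16
  Digit '0' (value 0) x 2^3 = 0
  Digit '0' (value 0) x 2^2 = 0
  Digit '0' (value 0) x 2^1 = 0
  Digit '0' (value 0) x 2^0 = 0
Sum = 3536

3536


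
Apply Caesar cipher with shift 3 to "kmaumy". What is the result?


Caesar cipher: shift "kmaumy" by 3
  'k' (pos 10) + 3 = pos 13 = 'n'
  'm' (pos 12) + 3 = pos 15 = 'p'
  'a' (pos 0) + 3 = pos 3 = 'd'
  'u' (pos 20) + 3 = pos 23 = 'x'
  'm' (pos 12) + 3 = pos 15 = 'p'
  'y' (pos 24) + 3 = pos 1 = 'b'
Result: npdxpb

npdxpb


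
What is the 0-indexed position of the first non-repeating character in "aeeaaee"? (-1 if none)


Input: aeeaaee
Character frequencies:
  'a': 3
  'e': 4
Scanning left to right for freq == 1:
  Position 0 ('a'): freq=3, skip
  Position 1 ('e'): freq=4, skip
  Position 2 ('e'): freq=4, skip
  Position 3 ('a'): freq=3, skip
  Position 4 ('a'): freq=3, skip
  Position 5 ('e'): freq=4, skip
  Position 6 ('e'): freq=4, skip
  No unique character found => answer = -1

-1


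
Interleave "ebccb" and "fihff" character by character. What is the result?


Interleaving "ebccb" and "fihff":
  Position 0: 'e' from first, 'f' from second => "ef"
  Position 1: 'b' from first, 'i' from second => "bi"
  Position 2: 'c' from first, 'h' from second => "ch"
  Position 3: 'c' from first, 'f' from second => "cf"
  Position 4: 'b' from first, 'f' from second => "bf"
Result: efbichcfbf

efbichcfbf


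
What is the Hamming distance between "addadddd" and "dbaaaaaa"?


Comparing "addadddd" and "dbaaaaaa" position by position:
  Position 0: 'a' vs 'd' => differ
  Position 1: 'd' vs 'b' => differ
  Position 2: 'd' vs 'a' => differ
  Position 3: 'a' vs 'a' => same
  Position 4: 'd' vs 'a' => differ
  Position 5: 'd' vs 'a' => differ
  Position 6: 'd' vs 'a' => differ
  Position 7: 'd' vs 'a' => differ
Total differences (Hamming distance): 7

7


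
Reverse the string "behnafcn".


Input: behnafcn
Reading characters right to left:
  Position 7: 'n'
  Position 6: 'c'
  Position 5: 'f'
  Position 4: 'a'
  Position 3: 'n'
  Position 2: 'h'
  Position 1: 'e'
  Position 0: 'b'
Reversed: ncfanheb

ncfanheb


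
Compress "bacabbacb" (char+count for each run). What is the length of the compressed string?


Input: bacabbacb
Runs:
  'b' x 1 => "b1"
  'a' x 1 => "a1"
  'c' x 1 => "c1"
  'a' x 1 => "a1"
  'b' x 2 => "b2"
  'a' x 1 => "a1"
  'c' x 1 => "c1"
  'b' x 1 => "b1"
Compressed: "b1a1c1a1b2a1c1b1"
Compressed length: 16

16


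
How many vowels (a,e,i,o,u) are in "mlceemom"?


Input: mlceemom
Checking each character:
  'm' at position 0: consonant
  'l' at position 1: consonant
  'c' at position 2: consonant
  'e' at position 3: vowel (running total: 1)
  'e' at position 4: vowel (running total: 2)
  'm' at position 5: consonant
  'o' at position 6: vowel (running total: 3)
  'm' at position 7: consonant
Total vowels: 3

3


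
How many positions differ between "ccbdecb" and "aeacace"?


Comparing "ccbdecb" and "aeacace" position by position:
  Position 0: 'c' vs 'a' => DIFFER
  Position 1: 'c' vs 'e' => DIFFER
  Position 2: 'b' vs 'a' => DIFFER
  Position 3: 'd' vs 'c' => DIFFER
  Position 4: 'e' vs 'a' => DIFFER
  Position 5: 'c' vs 'c' => same
  Position 6: 'b' vs 'e' => DIFFER
Positions that differ: 6

6


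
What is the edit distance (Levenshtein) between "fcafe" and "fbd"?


Computing edit distance: "fcafe" -> "fbd"
DP table:
           f    b    d
      0    1    2    3
  f   1    0    1    2
  c   2    1    1    2
  a   3    2    2    2
  f   4    3    3    3
  e   5    4    4    4
Edit distance = dp[5][3] = 4

4


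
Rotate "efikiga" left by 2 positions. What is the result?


Input: "efikiga", rotate left by 2
First 2 characters: "ef"
Remaining characters: "ikiga"
Concatenate remaining + first: "ikiga" + "ef" = "ikigaef"

ikigaef


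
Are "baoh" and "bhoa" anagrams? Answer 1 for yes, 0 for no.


Strings: "baoh", "bhoa"
Sorted first:  abho
Sorted second: abho
Sorted forms match => anagrams

1


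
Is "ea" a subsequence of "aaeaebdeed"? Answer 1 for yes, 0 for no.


Check if "ea" is a subsequence of "aaeaebdeed"
Greedy scan:
  Position 0 ('a'): no match needed
  Position 1 ('a'): no match needed
  Position 2 ('e'): matches sub[0] = 'e'
  Position 3 ('a'): matches sub[1] = 'a'
  Position 4 ('e'): no match needed
  Position 5 ('b'): no match needed
  Position 6 ('d'): no match needed
  Position 7 ('e'): no match needed
  Position 8 ('e'): no match needed
  Position 9 ('d'): no match needed
All 2 characters matched => is a subsequence

1


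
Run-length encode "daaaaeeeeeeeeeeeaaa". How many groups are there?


Input: daaaaeeeeeeeeeeeaaa
Scanning for consecutive runs:
  Group 1: 'd' x 1 (positions 0-0)
  Group 2: 'a' x 4 (positions 1-4)
  Group 3: 'e' x 11 (positions 5-15)
  Group 4: 'a' x 3 (positions 16-18)
Total groups: 4

4


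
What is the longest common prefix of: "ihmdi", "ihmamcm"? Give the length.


Words: ihmdi, ihmamcm
  Position 0: all 'i' => match
  Position 1: all 'h' => match
  Position 2: all 'm' => match
  Position 3: ('d', 'a') => mismatch, stop
LCP = "ihm" (length 3)

3


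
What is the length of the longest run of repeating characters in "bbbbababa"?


Input: "bbbbababa"
Scanning for longest run:
  Position 1 ('b'): continues run of 'b', length=2
  Position 2 ('b'): continues run of 'b', length=3
  Position 3 ('b'): continues run of 'b', length=4
  Position 4 ('a'): new char, reset run to 1
  Position 5 ('b'): new char, reset run to 1
  Position 6 ('a'): new char, reset run to 1
  Position 7 ('b'): new char, reset run to 1
  Position 8 ('a'): new char, reset run to 1
Longest run: 'b' with length 4

4


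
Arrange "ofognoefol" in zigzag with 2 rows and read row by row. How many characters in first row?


Zigzag "ofognoefol" into 2 rows:
Placing characters:
  'o' => row 0
  'f' => row 1
  'o' => row 0
  'g' => row 1
  'n' => row 0
  'o' => row 1
  'e' => row 0
  'f' => row 1
  'o' => row 0
  'l' => row 1
Rows:
  Row 0: "ooneo"
  Row 1: "fgofl"
First row length: 5

5


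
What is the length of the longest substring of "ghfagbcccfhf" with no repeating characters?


Input: "ghfagbcccfhf"
Sliding window (track last position of each char):
  Position 0 ('g'): window [0,0] length 1 -- new best
  Position 1 ('h'): window [0,1] length 2 -- new best
  Position 2 ('f'): window [0,2] length 3 -- new best
  Position 3 ('a'): window [0,3] length 4 -- new best
  Position 4 ('g'): repeat (last at 0), move window start to 1
  Position 4 ('g'): window [1,4] length 4
  Position 5 ('b'): window [1,5] length 5 -- new best
  Position 6 ('c'): window [1,6] length 6 -- new best
  Position 7 ('c'): repeat (last at 6), move window start to 7
  Position 7 ('c'): window [7,7] length 1
  Position 8 ('c'): repeat (last at 7), move window start to 8
  Position 8 ('c'): window [8,8] length 1
  Position 9 ('f'): window [8,9] length 2
  Position 10 ('h'): window [8,10] length 3
  Position 11 ('f'): repeat (last at 9), move window start to 10
  Position 11 ('f'): window [10,11] length 2
Longest substring with no repeats: "hfagbc" with length 6

6


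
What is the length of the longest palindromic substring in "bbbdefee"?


Input: "bbbdefee"
Checking substrings for palindromes:
  [0:3] "bbb" (len 3) => palindrome
  [4:7] "efe" (len 3) => palindrome
  [0:2] "bb" (len 2) => palindrome
  [1:3] "bb" (len 2) => palindrome
  [6:8] "ee" (len 2) => palindrome
Longest palindromic substring: "bbb" with length 3

3


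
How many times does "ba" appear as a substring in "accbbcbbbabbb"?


Searching for "ba" in "accbbcbbbabbb"
Scanning each position:
  Position 0: "ac" => no
  Position 1: "cc" => no
  Position 2: "cb" => no
  Position 3: "bb" => no
  Position 4: "bc" => no
  Position 5: "cb" => no
  Position 6: "bb" => no
  Position 7: "bb" => no
  Position 8: "ba" => MATCH
  Position 9: "ab" => no
  Position 10: "bb" => no
  Position 11: "bb" => no
Total occurrences: 1

1


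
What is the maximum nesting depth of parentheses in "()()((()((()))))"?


Input: "()()((()((()))))"
Tracking depth:
  Position 0 '(': depth becomes 1
  Position 1 ')': depth becomes 0
  Position 2 '(': depth becomes 1
  Position 3 ')': depth becomes 0
  Position 4 '(': depth becomes 1
  Position 5 '(': depth becomes 2
  Position 6 '(': depth becomes 3
  Position 7 ')': depth becomes 2
  Position 8 '(': depth becomes 3
  Position 9 '(': depth becomes 4
  Position 10 '(': depth becomes 5
  Position 11 ')': depth becomes 4
  Position 12 ')': depth becomes 3
  Position 13 ')': depth becomes 2
  Position 14 ')': depth becomes 1
  Position 15 ')': depth becomes 0
Maximum depth reached: 5

5


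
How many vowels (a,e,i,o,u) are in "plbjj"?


Input: plbjj
Checking each character:
  'p' at position 0: consonant
  'l' at position 1: consonant
  'b' at position 2: consonant
  'j' at position 3: consonant
  'j' at position 4: consonant
Total vowels: 0

0


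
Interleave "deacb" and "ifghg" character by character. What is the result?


Interleaving "deacb" and "ifghg":
  Position 0: 'd' from first, 'i' from second => "di"
  Position 1: 'e' from first, 'f' from second => "ef"
  Position 2: 'a' from first, 'g' from second => "ag"
  Position 3: 'c' from first, 'h' from second => "ch"
  Position 4: 'b' from first, 'g' from second => "bg"
Result: diefagchbg

diefagchbg


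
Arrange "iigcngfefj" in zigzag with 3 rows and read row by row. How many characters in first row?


Zigzag "iigcngfefj" into 3 rows:
Placing characters:
  'i' => row 0
  'i' => row 1
  'g' => row 2
  'c' => row 1
  'n' => row 0
  'g' => row 1
  'f' => row 2
  'e' => row 1
  'f' => row 0
  'j' => row 1
Rows:
  Row 0: "inf"
  Row 1: "icgej"
  Row 2: "gf"
First row length: 3

3


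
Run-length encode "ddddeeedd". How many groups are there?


Input: ddddeeedd
Scanning for consecutive runs:
  Group 1: 'd' x 4 (positions 0-3)
  Group 2: 'e' x 3 (positions 4-6)
  Group 3: 'd' x 2 (positions 7-8)
Total groups: 3

3


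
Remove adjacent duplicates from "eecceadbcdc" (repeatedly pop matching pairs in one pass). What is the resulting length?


Input: eecceadbcdc
Stack-based adjacent duplicate removal:
  Read 'e': push. Stack: e
  Read 'e': matches stack top 'e' => pop. Stack: (empty)
  Read 'c': push. Stack: c
  Read 'c': matches stack top 'c' => pop. Stack: (empty)
  Read 'e': push. Stack: e
  Read 'a': push. Stack: ea
  Read 'd': push. Stack: ead
  Read 'b': push. Stack: eadb
  Read 'c': push. Stack: eadbc
  Read 'd': push. Stack: eadbcd
  Read 'c': push. Stack: eadbcdc
Final stack: "eadbcdc" (length 7)

7


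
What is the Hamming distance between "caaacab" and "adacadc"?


Comparing "caaacab" and "adacadc" position by position:
  Position 0: 'c' vs 'a' => differ
  Position 1: 'a' vs 'd' => differ
  Position 2: 'a' vs 'a' => same
  Position 3: 'a' vs 'c' => differ
  Position 4: 'c' vs 'a' => differ
  Position 5: 'a' vs 'd' => differ
  Position 6: 'b' vs 'c' => differ
Total differences (Hamming distance): 6

6


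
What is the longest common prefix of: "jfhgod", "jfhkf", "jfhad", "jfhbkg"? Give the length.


Words: jfhgod, jfhkf, jfhad, jfhbkg
  Position 0: all 'j' => match
  Position 1: all 'f' => match
  Position 2: all 'h' => match
  Position 3: ('g', 'k', 'a', 'b') => mismatch, stop
LCP = "jfh" (length 3)

3


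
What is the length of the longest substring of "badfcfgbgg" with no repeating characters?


Input: "badfcfgbgg"
Sliding window (track last position of each char):
  Position 0 ('b'): window [0,0] length 1 -- new best
  Position 1 ('a'): window [0,1] length 2 -- new best
  Position 2 ('d'): window [0,2] length 3 -- new best
  Position 3 ('f'): window [0,3] length 4 -- new best
  Position 4 ('c'): window [0,4] length 5 -- new best
  Position 5 ('f'): repeat (last at 3), move window start to 4
  Position 5 ('f'): window [4,5] length 2
  Position 6 ('g'): window [4,6] length 3
  Position 7 ('b'): window [4,7] length 4
  Position 8 ('g'): repeat (last at 6), move window start to 7
  Position 8 ('g'): window [7,8] length 2
  Position 9 ('g'): repeat (last at 8), move window start to 9
  Position 9 ('g'): window [9,9] length 1
Longest substring with no repeats: "badfc" with length 5

5


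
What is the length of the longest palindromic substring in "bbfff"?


Input: "bbfff"
Checking substrings for palindromes:
  [2:5] "fff" (len 3) => palindrome
  [0:2] "bb" (len 2) => palindrome
  [2:4] "ff" (len 2) => palindrome
  [3:5] "ff" (len 2) => palindrome
Longest palindromic substring: "fff" with length 3

3


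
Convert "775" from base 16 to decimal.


Input: "775" in base 16
Positional expansion:
  Digit '7' (value 7) x 16^2 = 1792
  Digit '7' (value 7) x 16^1 = 112
  Digit '5' (value 5) x 16^0 = 5
Sum = 1909

1909


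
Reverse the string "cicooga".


Input: cicooga
Reading characters right to left:
  Position 6: 'a'
  Position 5: 'g'
  Position 4: 'o'
  Position 3: 'o'
  Position 2: 'c'
  Position 1: 'i'
  Position 0: 'c'
Reversed: agoocic

agoocic


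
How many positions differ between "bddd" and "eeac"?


Comparing "bddd" and "eeac" position by position:
  Position 0: 'b' vs 'e' => DIFFER
  Position 1: 'd' vs 'e' => DIFFER
  Position 2: 'd' vs 'a' => DIFFER
  Position 3: 'd' vs 'c' => DIFFER
Positions that differ: 4

4


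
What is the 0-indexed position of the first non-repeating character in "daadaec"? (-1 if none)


Input: daadaec
Character frequencies:
  'a': 3
  'c': 1
  'd': 2
  'e': 1
Scanning left to right for freq == 1:
  Position 0 ('d'): freq=2, skip
  Position 1 ('a'): freq=3, skip
  Position 2 ('a'): freq=3, skip
  Position 3 ('d'): freq=2, skip
  Position 4 ('a'): freq=3, skip
  Position 5 ('e'): unique! => answer = 5

5


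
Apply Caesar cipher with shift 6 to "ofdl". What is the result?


Caesar cipher: shift "ofdl" by 6
  'o' (pos 14) + 6 = pos 20 = 'u'
  'f' (pos 5) + 6 = pos 11 = 'l'
  'd' (pos 3) + 6 = pos 9 = 'j'
  'l' (pos 11) + 6 = pos 17 = 'r'
Result: uljr

uljr


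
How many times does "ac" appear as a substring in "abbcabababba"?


Searching for "ac" in "abbcabababba"
Scanning each position:
  Position 0: "ab" => no
  Position 1: "bb" => no
  Position 2: "bc" => no
  Position 3: "ca" => no
  Position 4: "ab" => no
  Position 5: "ba" => no
  Position 6: "ab" => no
  Position 7: "ba" => no
  Position 8: "ab" => no
  Position 9: "bb" => no
  Position 10: "ba" => no
Total occurrences: 0

0


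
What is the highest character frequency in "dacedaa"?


Input: dacedaa
Character counts:
  'a': 3
  'c': 1
  'd': 2
  'e': 1
Maximum frequency: 3

3


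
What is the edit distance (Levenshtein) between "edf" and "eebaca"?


Computing edit distance: "edf" -> "eebaca"
DP table:
           e    e    b    a    c    a
      0    1    2    3    4    5    6
  e   1    0    1    2    3    4    5
  d   2    1    1    2    3    4    5
  f   3    2    2    2    3    4    5
Edit distance = dp[3][6] = 5

5


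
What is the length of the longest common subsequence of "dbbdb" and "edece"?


LCS of "dbbdb" and "edece"
DP table:
           e    d    e    c    e
      0    0    0    0    0    0
  d   0    0    1    1    1    1
  b   0    0    1    1    1    1
  b   0    0    1    1    1    1
  d   0    0    1    1    1    1
  b   0    0    1    1    1    1
LCS length = dp[5][5] = 1

1


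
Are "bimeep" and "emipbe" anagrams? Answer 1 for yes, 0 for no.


Strings: "bimeep", "emipbe"
Sorted first:  beeimp
Sorted second: beeimp
Sorted forms match => anagrams

1


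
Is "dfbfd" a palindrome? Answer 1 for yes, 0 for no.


Input: dfbfd
Reversed: dfbfd
  Compare pos 0 ('d') with pos 4 ('d'): match
  Compare pos 1 ('f') with pos 3 ('f'): match
Result: palindrome

1


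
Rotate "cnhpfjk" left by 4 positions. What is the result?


Input: "cnhpfjk", rotate left by 4
First 4 characters: "cnhp"
Remaining characters: "fjk"
Concatenate remaining + first: "fjk" + "cnhp" = "fjkcnhp"

fjkcnhp


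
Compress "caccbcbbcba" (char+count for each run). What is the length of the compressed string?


Input: caccbcbbcba
Runs:
  'c' x 1 => "c1"
  'a' x 1 => "a1"
  'c' x 2 => "c2"
  'b' x 1 => "b1"
  'c' x 1 => "c1"
  'b' x 2 => "b2"
  'c' x 1 => "c1"
  'b' x 1 => "b1"
  'a' x 1 => "a1"
Compressed: "c1a1c2b1c1b2c1b1a1"
Compressed length: 18

18


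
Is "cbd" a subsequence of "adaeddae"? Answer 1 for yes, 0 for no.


Check if "cbd" is a subsequence of "adaeddae"
Greedy scan:
  Position 0 ('a'): no match needed
  Position 1 ('d'): no match needed
  Position 2 ('a'): no match needed
  Position 3 ('e'): no match needed
  Position 4 ('d'): no match needed
  Position 5 ('d'): no match needed
  Position 6 ('a'): no match needed
  Position 7 ('e'): no match needed
Only matched 0/3 characters => not a subsequence

0


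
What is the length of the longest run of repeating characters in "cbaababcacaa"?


Input: "cbaababcacaa"
Scanning for longest run:
  Position 1 ('b'): new char, reset run to 1
  Position 2 ('a'): new char, reset run to 1
  Position 3 ('a'): continues run of 'a', length=2
  Position 4 ('b'): new char, reset run to 1
  Position 5 ('a'): new char, reset run to 1
  Position 6 ('b'): new char, reset run to 1
  Position 7 ('c'): new char, reset run to 1
  Position 8 ('a'): new char, reset run to 1
  Position 9 ('c'): new char, reset run to 1
  Position 10 ('a'): new char, reset run to 1
  Position 11 ('a'): continues run of 'a', length=2
Longest run: 'a' with length 2

2


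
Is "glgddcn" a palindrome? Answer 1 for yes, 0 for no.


Input: glgddcn
Reversed: ncddglg
  Compare pos 0 ('g') with pos 6 ('n'): MISMATCH
  Compare pos 1 ('l') with pos 5 ('c'): MISMATCH
  Compare pos 2 ('g') with pos 4 ('d'): MISMATCH
Result: not a palindrome

0


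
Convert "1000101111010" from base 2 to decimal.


Input: "1000101111010" in base 2
Positional expansion:
  Digit '1' (value 1) x 2^12 = 4096
  Digit '0' (value 0) x 2^11 = 0
  Digit '0' (value 0) x 2^10 = 0
  Digit '0' (value 0) x 2^9 = 0
  Digit '1' (value 1) x 2^8 = 256
  Digit '0' (value 0) x 2^7 = 0
  Digit '1' (value 1) x 2^6 = 64
  Digit '1' (value 1) x 2^5 = 32
  Digit '1' (value 1) x 2^4 = 16
  Digit '1' (value 1) x 2^3 = 8
  Digit '0' (value 0) x 2^2 = 0
  Digit '1' (value 1) x 2^1 = 2
  Digit '0' (value 0) x 2^0 = 0
Sum = 4474

4474


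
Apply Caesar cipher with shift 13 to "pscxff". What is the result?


Caesar cipher: shift "pscxff" by 13
  'p' (pos 15) + 13 = pos 2 = 'c'
  's' (pos 18) + 13 = pos 5 = 'f'
  'c' (pos 2) + 13 = pos 15 = 'p'
  'x' (pos 23) + 13 = pos 10 = 'k'
  'f' (pos 5) + 13 = pos 18 = 's'
  'f' (pos 5) + 13 = pos 18 = 's'
Result: cfpkss

cfpkss


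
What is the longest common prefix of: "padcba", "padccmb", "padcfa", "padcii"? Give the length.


Words: padcba, padccmb, padcfa, padcii
  Position 0: all 'p' => match
  Position 1: all 'a' => match
  Position 2: all 'd' => match
  Position 3: all 'c' => match
  Position 4: ('b', 'c', 'f', 'i') => mismatch, stop
LCP = "padc" (length 4)

4


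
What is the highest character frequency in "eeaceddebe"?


Input: eeaceddebe
Character counts:
  'a': 1
  'b': 1
  'c': 1
  'd': 2
  'e': 5
Maximum frequency: 5

5


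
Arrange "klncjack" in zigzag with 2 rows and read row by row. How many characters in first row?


Zigzag "klncjack" into 2 rows:
Placing characters:
  'k' => row 0
  'l' => row 1
  'n' => row 0
  'c' => row 1
  'j' => row 0
  'a' => row 1
  'c' => row 0
  'k' => row 1
Rows:
  Row 0: "knjc"
  Row 1: "lcak"
First row length: 4

4


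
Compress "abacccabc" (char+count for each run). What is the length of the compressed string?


Input: abacccabc
Runs:
  'a' x 1 => "a1"
  'b' x 1 => "b1"
  'a' x 1 => "a1"
  'c' x 3 => "c3"
  'a' x 1 => "a1"
  'b' x 1 => "b1"
  'c' x 1 => "c1"
Compressed: "a1b1a1c3a1b1c1"
Compressed length: 14

14


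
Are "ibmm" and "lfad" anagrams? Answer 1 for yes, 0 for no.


Strings: "ibmm", "lfad"
Sorted first:  bimm
Sorted second: adfl
Differ at position 0: 'b' vs 'a' => not anagrams

0


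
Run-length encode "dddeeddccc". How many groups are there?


Input: dddeeddccc
Scanning for consecutive runs:
  Group 1: 'd' x 3 (positions 0-2)
  Group 2: 'e' x 2 (positions 3-4)
  Group 3: 'd' x 2 (positions 5-6)
  Group 4: 'c' x 3 (positions 7-9)
Total groups: 4

4


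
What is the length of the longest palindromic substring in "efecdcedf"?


Input: "efecdcedf"
Checking substrings for palindromes:
  [2:7] "ecdce" (len 5) => palindrome
  [0:3] "efe" (len 3) => palindrome
  [3:6] "cdc" (len 3) => palindrome
Longest palindromic substring: "ecdce" with length 5

5


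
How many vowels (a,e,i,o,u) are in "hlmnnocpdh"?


Input: hlmnnocpdh
Checking each character:
  'h' at position 0: consonant
  'l' at position 1: consonant
  'm' at position 2: consonant
  'n' at position 3: consonant
  'n' at position 4: consonant
  'o' at position 5: vowel (running total: 1)
  'c' at position 6: consonant
  'p' at position 7: consonant
  'd' at position 8: consonant
  'h' at position 9: consonant
Total vowels: 1

1


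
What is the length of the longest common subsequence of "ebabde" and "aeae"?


LCS of "ebabde" and "aeae"
DP table:
           a    e    a    e
      0    0    0    0    0
  e   0    0    1    1    1
  b   0    0    1    1    1
  a   0    1    1    2    2
  b   0    1    1    2    2
  d   0    1    1    2    2
  e   0    1    2    2    3
LCS length = dp[6][4] = 3

3


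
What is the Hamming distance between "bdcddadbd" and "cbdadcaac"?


Comparing "bdcddadbd" and "cbdadcaac" position by position:
  Position 0: 'b' vs 'c' => differ
  Position 1: 'd' vs 'b' => differ
  Position 2: 'c' vs 'd' => differ
  Position 3: 'd' vs 'a' => differ
  Position 4: 'd' vs 'd' => same
  Position 5: 'a' vs 'c' => differ
  Position 6: 'd' vs 'a' => differ
  Position 7: 'b' vs 'a' => differ
  Position 8: 'd' vs 'c' => differ
Total differences (Hamming distance): 8

8


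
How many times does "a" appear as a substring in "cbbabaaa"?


Searching for "a" in "cbbabaaa"
Scanning each position:
  Position 0: "c" => no
  Position 1: "b" => no
  Position 2: "b" => no
  Position 3: "a" => MATCH
  Position 4: "b" => no
  Position 5: "a" => MATCH
  Position 6: "a" => MATCH
  Position 7: "a" => MATCH
Total occurrences: 4

4


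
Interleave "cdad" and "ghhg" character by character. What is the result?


Interleaving "cdad" and "ghhg":
  Position 0: 'c' from first, 'g' from second => "cg"
  Position 1: 'd' from first, 'h' from second => "dh"
  Position 2: 'a' from first, 'h' from second => "ah"
  Position 3: 'd' from first, 'g' from second => "dg"
Result: cgdhahdg

cgdhahdg


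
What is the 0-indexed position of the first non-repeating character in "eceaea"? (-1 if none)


Input: eceaea
Character frequencies:
  'a': 2
  'c': 1
  'e': 3
Scanning left to right for freq == 1:
  Position 0 ('e'): freq=3, skip
  Position 1 ('c'): unique! => answer = 1

1


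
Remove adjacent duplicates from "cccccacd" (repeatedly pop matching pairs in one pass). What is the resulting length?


Input: cccccacd
Stack-based adjacent duplicate removal:
  Read 'c': push. Stack: c
  Read 'c': matches stack top 'c' => pop. Stack: (empty)
  Read 'c': push. Stack: c
  Read 'c': matches stack top 'c' => pop. Stack: (empty)
  Read 'c': push. Stack: c
  Read 'a': push. Stack: ca
  Read 'c': push. Stack: cac
  Read 'd': push. Stack: cacd
Final stack: "cacd" (length 4)

4


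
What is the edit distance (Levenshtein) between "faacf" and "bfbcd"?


Computing edit distance: "faacf" -> "bfbcd"
DP table:
           b    f    b    c    d
      0    1    2    3    4    5
  f   1    1    1    2    3    4
  a   2    2    2    2    3    4
  a   3    3    3    3    3    4
  c   4    4    4    4    3    4
  f   5    5    4    5    4    4
Edit distance = dp[5][5] = 4

4


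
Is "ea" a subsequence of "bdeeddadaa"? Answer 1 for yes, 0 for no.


Check if "ea" is a subsequence of "bdeeddadaa"
Greedy scan:
  Position 0 ('b'): no match needed
  Position 1 ('d'): no match needed
  Position 2 ('e'): matches sub[0] = 'e'
  Position 3 ('e'): no match needed
  Position 4 ('d'): no match needed
  Position 5 ('d'): no match needed
  Position 6 ('a'): matches sub[1] = 'a'
  Position 7 ('d'): no match needed
  Position 8 ('a'): no match needed
  Position 9 ('a'): no match needed
All 2 characters matched => is a subsequence

1


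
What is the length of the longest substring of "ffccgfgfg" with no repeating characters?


Input: "ffccgfgfg"
Sliding window (track last position of each char):
  Position 0 ('f'): window [0,0] length 1 -- new best
  Position 1 ('f'): repeat (last at 0), move window start to 1
  Position 1 ('f'): window [1,1] length 1
  Position 2 ('c'): window [1,2] length 2 -- new best
  Position 3 ('c'): repeat (last at 2), move window start to 3
  Position 3 ('c'): window [3,3] length 1
  Position 4 ('g'): window [3,4] length 2
  Position 5 ('f'): window [3,5] length 3 -- new best
  Position 6 ('g'): repeat (last at 4), move window start to 5
  Position 6 ('g'): window [5,6] length 2
  Position 7 ('f'): repeat (last at 5), move window start to 6
  Position 7 ('f'): window [6,7] length 2
  Position 8 ('g'): repeat (last at 6), move window start to 7
  Position 8 ('g'): window [7,8] length 2
Longest substring with no repeats: "cgf" with length 3

3


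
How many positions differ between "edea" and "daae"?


Comparing "edea" and "daae" position by position:
  Position 0: 'e' vs 'd' => DIFFER
  Position 1: 'd' vs 'a' => DIFFER
  Position 2: 'e' vs 'a' => DIFFER
  Position 3: 'a' vs 'e' => DIFFER
Positions that differ: 4

4


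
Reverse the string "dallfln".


Input: dallfln
Reading characters right to left:
  Position 6: 'n'
  Position 5: 'l'
  Position 4: 'f'
  Position 3: 'l'
  Position 2: 'l'
  Position 1: 'a'
  Position 0: 'd'
Reversed: nlfllad

nlfllad


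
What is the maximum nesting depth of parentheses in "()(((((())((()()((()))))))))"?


Input: "()(((((())((()()((()))))))))"
Tracking depth:
  Position 0 '(': depth becomes 1
  Position 1 ')': depth becomes 0
  Position 2 '(': depth becomes 1
  Position 3 '(': depth becomes 2
  Position 4 '(': depth becomes 3
  Position 5 '(': depth becomes 4
  Position 6 '(': depth becomes 5
  Position 7 '(': depth becomes 6
  Position 8 ')': depth becomes 5
  Position 9 ')': depth becomes 4
  Position 10 '(': depth becomes 5
  Position 11 '(': depth becomes 6
  Position 12 '(': depth becomes 7
  Position 13 ')': depth becomes 6
  Position 14 '(': depth becomes 7
  Position 15 ')': depth becomes 6
  Position 16 '(': depth becomes 7
  Position 17 '(': depth becomes 8
  Position 18 '(': depth becomes 9
  Position 19 ')': depth becomes 8
  Position 20 ')': depth becomes 7
  Position 21 ')': depth becomes 6
  Position 22 ')': depth becomes 5
  Position 23 ')': depth becomes 4
  Position 24 ')': depth becomes 3
  Position 25 ')': depth becomes 2
  Position 26 ')': depth becomes 1
  Position 27 ')': depth becomes 0
Maximum depth reached: 9

9


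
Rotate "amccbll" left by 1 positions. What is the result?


Input: "amccbll", rotate left by 1
First 1 characters: "a"
Remaining characters: "mccbll"
Concatenate remaining + first: "mccbll" + "a" = "mccblla"

mccblla


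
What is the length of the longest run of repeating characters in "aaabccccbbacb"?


Input: "aaabccccbbacb"
Scanning for longest run:
  Position 1 ('a'): continues run of 'a', length=2
  Position 2 ('a'): continues run of 'a', length=3
  Position 3 ('b'): new char, reset run to 1
  Position 4 ('c'): new char, reset run to 1
  Position 5 ('c'): continues run of 'c', length=2
  Position 6 ('c'): continues run of 'c', length=3
  Position 7 ('c'): continues run of 'c', length=4
  Position 8 ('b'): new char, reset run to 1
  Position 9 ('b'): continues run of 'b', length=2
  Position 10 ('a'): new char, reset run to 1
  Position 11 ('c'): new char, reset run to 1
  Position 12 ('b'): new char, reset run to 1
Longest run: 'c' with length 4

4


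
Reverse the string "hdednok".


Input: hdednok
Reading characters right to left:
  Position 6: 'k'
  Position 5: 'o'
  Position 4: 'n'
  Position 3: 'd'
  Position 2: 'e'
  Position 1: 'd'
  Position 0: 'h'
Reversed: kondedh

kondedh


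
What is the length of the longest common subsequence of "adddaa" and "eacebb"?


LCS of "adddaa" and "eacebb"
DP table:
           e    a    c    e    b    b
      0    0    0    0    0    0    0
  a   0    0    1    1    1    1    1
  d   0    0    1    1    1    1    1
  d   0    0    1    1    1    1    1
  d   0    0    1    1    1    1    1
  a   0    0    1    1    1    1    1
  a   0    0    1    1    1    1    1
LCS length = dp[6][6] = 1

1


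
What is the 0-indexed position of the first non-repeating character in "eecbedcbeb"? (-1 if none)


Input: eecbedcbeb
Character frequencies:
  'b': 3
  'c': 2
  'd': 1
  'e': 4
Scanning left to right for freq == 1:
  Position 0 ('e'): freq=4, skip
  Position 1 ('e'): freq=4, skip
  Position 2 ('c'): freq=2, skip
  Position 3 ('b'): freq=3, skip
  Position 4 ('e'): freq=4, skip
  Position 5 ('d'): unique! => answer = 5

5


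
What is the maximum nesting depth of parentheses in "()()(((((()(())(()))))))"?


Input: "()()(((((()(())(()))))))"
Tracking depth:
  Position 0 '(': depth becomes 1
  Position 1 ')': depth becomes 0
  Position 2 '(': depth becomes 1
  Position 3 ')': depth becomes 0
  Position 4 '(': depth becomes 1
  Position 5 '(': depth becomes 2
  Position 6 '(': depth becomes 3
  Position 7 '(': depth becomes 4
  Position 8 '(': depth becomes 5
  Position 9 '(': depth becomes 6
  Position 10 ')': depth becomes 5
  Position 11 '(': depth becomes 6
  Position 12 '(': depth becomes 7
  Position 13 ')': depth becomes 6
  Position 14 ')': depth becomes 5
  Position 15 '(': depth becomes 6
  Position 16 '(': depth becomes 7
  Position 17 ')': depth becomes 6
  Position 18 ')': depth becomes 5
  Position 19 ')': depth becomes 4
  Position 20 ')': depth becomes 3
  Position 21 ')': depth becomes 2
  Position 22 ')': depth becomes 1
  Position 23 ')': depth becomes 0
Maximum depth reached: 7

7
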